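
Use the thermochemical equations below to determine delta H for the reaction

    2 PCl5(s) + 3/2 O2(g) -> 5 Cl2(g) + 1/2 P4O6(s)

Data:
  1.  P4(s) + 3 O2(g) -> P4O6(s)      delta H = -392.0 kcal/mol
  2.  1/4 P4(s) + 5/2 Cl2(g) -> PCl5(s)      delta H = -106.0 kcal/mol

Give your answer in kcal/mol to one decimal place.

eq. 1 × 1/2: (1/2)·(-392.0) = -196.0 kcal/mol
eq. 2 reversed and × 2: (-2)·(-106.0) = +212.0 kcal/mol
Since enthalpy is a state function, delta H = (-196.0) + (+212.0) = 16.0 kcal/mol

delta H = 16.0 kcal/mol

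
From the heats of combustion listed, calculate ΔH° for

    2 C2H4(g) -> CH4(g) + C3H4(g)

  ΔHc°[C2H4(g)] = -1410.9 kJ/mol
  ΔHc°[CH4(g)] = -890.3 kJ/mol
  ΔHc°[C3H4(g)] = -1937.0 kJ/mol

With combustion enthalpies, reactants minus products:
= [2·(-1410.9)] − [1·(-890.3) + 1·(-1937.0)]
= 5.5 kJ/mol

ΔH° = 5.5 kJ/mol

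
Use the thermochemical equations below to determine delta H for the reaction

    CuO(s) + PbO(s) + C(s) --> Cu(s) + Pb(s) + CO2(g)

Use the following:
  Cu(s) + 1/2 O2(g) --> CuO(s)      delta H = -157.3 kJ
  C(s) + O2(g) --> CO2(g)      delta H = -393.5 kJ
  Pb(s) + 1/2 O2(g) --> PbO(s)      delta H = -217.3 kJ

delta H = -18.9 kJ

equation 1 reversed: +157.3 kJ
equation 2 as written: -393.5 kJ
equation 3 reversed: +217.3 kJ
delta H = (-1)·(-157.3) + (1)·(-393.5) + (-1)·(-217.3) = -18.9 kJ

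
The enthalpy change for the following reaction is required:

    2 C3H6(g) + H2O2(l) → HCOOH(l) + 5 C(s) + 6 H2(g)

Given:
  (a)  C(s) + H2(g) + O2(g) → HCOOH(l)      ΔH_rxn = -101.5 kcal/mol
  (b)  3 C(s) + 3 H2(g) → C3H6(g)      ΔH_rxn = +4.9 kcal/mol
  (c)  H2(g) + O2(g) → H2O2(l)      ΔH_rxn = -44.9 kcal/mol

ΔH_rxn = -66.4 kcal/mol

(a) as written: -101.5 kcal/mol
(b) reversed and × 2: (-2)·(+4.9) = -9.8 kcal/mol
(c) reversed: +44.9 kcal/mol
By Hess's law, ΔH_rxn = (1)·(-101.5) + (-2)·(+4.9) + (-1)·(-44.9) = -66.4 kcal/mol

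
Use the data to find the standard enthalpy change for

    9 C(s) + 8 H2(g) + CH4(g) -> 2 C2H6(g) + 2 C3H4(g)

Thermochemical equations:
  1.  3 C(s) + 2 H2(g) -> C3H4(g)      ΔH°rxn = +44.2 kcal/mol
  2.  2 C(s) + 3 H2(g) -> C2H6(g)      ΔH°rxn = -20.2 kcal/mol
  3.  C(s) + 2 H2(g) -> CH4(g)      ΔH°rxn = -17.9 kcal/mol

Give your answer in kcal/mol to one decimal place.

eq. 1 × 2 (×2 to match 2 C3H4(g) in the target): (2)·(+44.2) = +88.4 kcal/mol
eq. 2 × 2 (scale by 2 for the 2 C2H6(g)): (2)·(-20.2) = -40.4 kcal/mol
eq. 3 reversed (CH4(g) must end up as a reactant): +17.9 kcal/mol
Since enthalpy is a state function, ΔH°rxn = (+88.4) + (-40.4) + (+17.9) = 65.9 kcal/mol

ΔH°rxn = 65.9 kcal/mol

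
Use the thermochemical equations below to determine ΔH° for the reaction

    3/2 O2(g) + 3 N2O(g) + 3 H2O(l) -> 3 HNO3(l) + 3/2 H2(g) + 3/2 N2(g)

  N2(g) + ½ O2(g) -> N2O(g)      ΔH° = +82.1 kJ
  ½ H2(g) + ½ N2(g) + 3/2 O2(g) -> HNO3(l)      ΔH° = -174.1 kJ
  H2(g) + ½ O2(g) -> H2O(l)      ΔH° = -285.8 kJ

ΔH° = 88.8 kJ

equation 1 reversed and × 3: (-3)·(+82.1) = -246.3 kJ
equation 2 × 3: (3)·(-174.1) = -522.3 kJ
equation 3 reversed and × 3: (-3)·(-285.8) = +857.4 kJ
Summing the manipulated equations, ΔH° = (-3)·(+82.1) + (3)·(-174.1) + (-3)·(-285.8) = 88.8 kJ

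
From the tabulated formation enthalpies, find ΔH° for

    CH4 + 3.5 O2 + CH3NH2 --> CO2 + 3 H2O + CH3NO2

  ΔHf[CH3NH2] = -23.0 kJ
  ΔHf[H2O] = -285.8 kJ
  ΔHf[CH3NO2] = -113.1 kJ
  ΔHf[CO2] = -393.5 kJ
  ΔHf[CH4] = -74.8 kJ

ΔH° = -1266.2 kJ

ΔH°rxn = Σ nΔHf°(products) − Σ nΔHf°(reactants).
Products: 1·(-393.5) + 3·(-285.8) + 1·(-113.1) = -1364.0
Reactants: 1·(-74.8) + 7/2·(+0.0) + 1·(-23.0) = -97.8
ΔH° = (-1364.0) − (-97.8) = -1266.2 kJ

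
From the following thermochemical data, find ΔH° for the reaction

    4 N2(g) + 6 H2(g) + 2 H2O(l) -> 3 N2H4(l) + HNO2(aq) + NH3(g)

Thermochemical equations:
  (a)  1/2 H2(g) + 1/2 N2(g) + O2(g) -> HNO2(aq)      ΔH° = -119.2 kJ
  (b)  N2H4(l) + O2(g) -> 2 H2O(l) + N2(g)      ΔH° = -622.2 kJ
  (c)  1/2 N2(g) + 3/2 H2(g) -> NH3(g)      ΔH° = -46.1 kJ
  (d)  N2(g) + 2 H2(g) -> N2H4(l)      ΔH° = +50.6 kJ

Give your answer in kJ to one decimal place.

ΔH° = 558.1 kJ

(a) as written: -119.2 kJ
(b) reversed: +622.2 kJ
(c) as written: -46.1 kJ
(d) × 2: (2)·(+50.6) = +101.2 kJ
ΔH° = (1)·(-119.2) + (-1)·(-622.2) + (1)·(-46.1) + (2)·(+50.6) = 558.1 kJ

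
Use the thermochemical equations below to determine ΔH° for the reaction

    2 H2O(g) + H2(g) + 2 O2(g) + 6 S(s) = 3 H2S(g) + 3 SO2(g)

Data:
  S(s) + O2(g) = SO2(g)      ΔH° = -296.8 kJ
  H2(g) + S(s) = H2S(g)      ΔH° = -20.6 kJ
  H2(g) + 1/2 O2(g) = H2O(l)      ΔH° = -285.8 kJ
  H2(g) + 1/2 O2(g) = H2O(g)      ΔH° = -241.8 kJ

equation 1 × 3 (scale by 3 for the 3 SO2(g)): (3)·(-296.8) = -890.4 kJ
equation 2 × 3 (scale by 3 for the 3 H2S(g)): (3)·(-20.6) = -61.8 kJ
equation 3: not needed (H2O(l) appears nowhere else).
equation 4 reversed and × 2 (H2O(g) must end up as a reactant; ×2 to match 2 H2O(g) in the target): (-2)·(-241.8) = +483.6 kJ
ΔH° = (3)·(-296.8) + (3)·(-20.6) + (-2)·(-241.8) = -468.6 kJ

ΔH° = -468.6 kJ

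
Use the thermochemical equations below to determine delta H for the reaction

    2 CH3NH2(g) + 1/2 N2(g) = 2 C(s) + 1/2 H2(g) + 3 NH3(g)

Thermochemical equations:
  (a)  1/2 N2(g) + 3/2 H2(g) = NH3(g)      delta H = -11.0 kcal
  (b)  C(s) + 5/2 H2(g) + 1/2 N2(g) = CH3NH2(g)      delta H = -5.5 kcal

(a) × 3 (scale by 3 for the 3 NH3(g)): (3)·(-11.0) = -33.0 kcal
(b) reversed and × 2 (reverse to put CH3NH2(g) on the reactant side; scale by 2 for the 2 CH3NH2(g)): (-2)·(-5.5) = +11.0 kcal
Combining the equations, delta H = (3)·(-11.0) + (-2)·(-5.5) = -22.0 kcal

delta H = -22.0 kcal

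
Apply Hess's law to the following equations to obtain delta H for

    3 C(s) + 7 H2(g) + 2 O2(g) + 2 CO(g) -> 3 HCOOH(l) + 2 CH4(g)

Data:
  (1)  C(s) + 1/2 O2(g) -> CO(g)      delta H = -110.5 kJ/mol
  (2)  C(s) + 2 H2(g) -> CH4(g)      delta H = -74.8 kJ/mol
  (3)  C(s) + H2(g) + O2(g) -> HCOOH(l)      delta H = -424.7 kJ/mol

delta H = -1202.7 kJ/mol

(1) reversed and × 2: (-2)·(-110.5) = +221.0 kJ/mol
(2) × 2: (2)·(-74.8) = -149.6 kJ/mol
(3) × 3: (3)·(-424.7) = -1274.1 kJ/mol
By Hess's law, delta H = (-2)·(-110.5) + (2)·(-74.8) + (3)·(-424.7) = -1202.7 kJ/mol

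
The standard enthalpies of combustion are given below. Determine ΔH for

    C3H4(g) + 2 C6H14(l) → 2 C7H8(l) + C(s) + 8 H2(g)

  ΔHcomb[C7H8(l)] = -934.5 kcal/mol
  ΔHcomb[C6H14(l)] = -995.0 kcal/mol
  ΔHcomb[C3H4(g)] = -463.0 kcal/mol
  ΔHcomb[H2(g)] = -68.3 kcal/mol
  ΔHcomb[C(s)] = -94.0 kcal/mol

ΔH = 56.4 kcal/mol

With combustion enthalpies, reactants minus products:
= [1·(-463.0) + 2·(-995.0)] − [2·(-934.5) + 1·(-94.0) + 8·(-68.3)]
= 56.4 kcal/mol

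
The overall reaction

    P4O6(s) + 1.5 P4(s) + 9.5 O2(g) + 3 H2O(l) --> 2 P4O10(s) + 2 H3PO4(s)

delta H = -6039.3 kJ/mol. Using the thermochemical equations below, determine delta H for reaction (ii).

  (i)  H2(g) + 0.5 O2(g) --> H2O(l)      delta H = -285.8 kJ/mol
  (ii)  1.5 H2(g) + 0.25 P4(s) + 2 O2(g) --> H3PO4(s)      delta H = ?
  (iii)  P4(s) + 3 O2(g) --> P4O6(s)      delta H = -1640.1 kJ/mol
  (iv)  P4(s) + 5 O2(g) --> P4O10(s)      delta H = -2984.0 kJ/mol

(i) reversed and × 3 (H2O(l) must end up as a reactant; ×3 to match 3 H2O(l) in the target): (-3)·(-285.8) = +857.4 kJ/mol
(ii) × 2 (×2 to match 2 H3PO4(s) in the target): contributes 2·x
(iii) reversed (reverse to put P4O6(s) on the reactant side): +1640.1 kJ/mol
(iv) × 2 (scale by 2 for the 2 P4O10(s)): (2)·(-2984.0) = -5968.0 kJ/mol
-6039.3 = (+857.4) + (+1640.1) + (-5968.0) + 2·x
x = (-6039.3 − (-3470.5)) / (2) = -1284.4 kJ/mol

delta H = -1284.4 kJ/mol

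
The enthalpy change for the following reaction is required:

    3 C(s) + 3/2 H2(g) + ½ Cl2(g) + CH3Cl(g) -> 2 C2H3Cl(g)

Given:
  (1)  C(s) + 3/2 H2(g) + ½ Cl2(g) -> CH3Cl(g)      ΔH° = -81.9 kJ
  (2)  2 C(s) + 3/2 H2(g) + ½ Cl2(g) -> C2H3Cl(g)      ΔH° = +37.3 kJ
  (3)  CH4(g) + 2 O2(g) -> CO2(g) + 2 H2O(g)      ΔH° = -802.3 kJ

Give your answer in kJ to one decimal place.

ΔH° = 156.5 kJ

(1) reversed: +81.9 kJ
(2) × 2: (2)·(+37.3) = +74.6 kJ
(3): not needed.
Since enthalpy is a state function, ΔH° = (+81.9) + (+74.6) = 156.5 kJ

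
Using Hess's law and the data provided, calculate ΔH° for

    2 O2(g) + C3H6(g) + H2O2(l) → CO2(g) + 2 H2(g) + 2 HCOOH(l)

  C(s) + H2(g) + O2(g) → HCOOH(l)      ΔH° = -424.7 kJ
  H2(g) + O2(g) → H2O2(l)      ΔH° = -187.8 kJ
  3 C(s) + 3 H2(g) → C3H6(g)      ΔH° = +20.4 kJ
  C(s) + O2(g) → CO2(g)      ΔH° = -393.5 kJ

equation 1 × 2 (×2 to match 2 HCOOH(l) in the target): (2)·(-424.7) = -849.4 kJ
equation 2 reversed (H2O2(l) must end up as a reactant): +187.8 kJ
equation 3 reversed (C3H6(g) must end up as a reactant): -20.4 kJ
equation 4 as written (CO2(g) already on the product side): -393.5 kJ
Since enthalpy is a state function, ΔH° = (2)·(-424.7) + (-1)·(-187.8) + (-1)·(+20.4) + (1)·(-393.5) = -1075.5 kJ

ΔH° = -1075.5 kJ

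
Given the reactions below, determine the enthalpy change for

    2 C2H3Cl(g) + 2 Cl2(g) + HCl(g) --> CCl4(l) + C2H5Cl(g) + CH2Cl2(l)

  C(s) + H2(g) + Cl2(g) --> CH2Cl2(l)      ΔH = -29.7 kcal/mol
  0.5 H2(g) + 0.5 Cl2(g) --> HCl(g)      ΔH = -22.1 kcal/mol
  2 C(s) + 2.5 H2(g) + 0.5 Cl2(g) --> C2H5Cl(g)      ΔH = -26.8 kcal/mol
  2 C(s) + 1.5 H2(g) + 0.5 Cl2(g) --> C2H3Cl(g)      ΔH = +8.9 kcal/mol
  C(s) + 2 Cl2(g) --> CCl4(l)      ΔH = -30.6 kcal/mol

ΔH = -82.8 kcal/mol

equation 1 as written: -29.7 kcal/mol
equation 2 reversed: +22.1 kcal/mol
equation 3 as written: -26.8 kcal/mol
equation 4 reversed and × 2: (-2)·(+8.9) = -17.8 kcal/mol
equation 5 as written: -30.6 kcal/mol
ΔH = (-29.7) + (+22.1) + (-26.8) + (-17.8) + (-30.6) = -82.8 kcal/mol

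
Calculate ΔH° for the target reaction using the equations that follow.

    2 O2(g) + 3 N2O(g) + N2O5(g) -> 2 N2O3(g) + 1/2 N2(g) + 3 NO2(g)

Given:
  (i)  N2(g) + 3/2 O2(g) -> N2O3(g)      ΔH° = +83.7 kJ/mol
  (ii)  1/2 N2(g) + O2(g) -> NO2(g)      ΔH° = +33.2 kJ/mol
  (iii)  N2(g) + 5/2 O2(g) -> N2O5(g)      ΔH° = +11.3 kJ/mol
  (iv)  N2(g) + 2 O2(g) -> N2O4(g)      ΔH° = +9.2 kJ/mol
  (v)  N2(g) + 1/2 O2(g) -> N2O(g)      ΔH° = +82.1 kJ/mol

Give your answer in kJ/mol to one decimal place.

(i) × 2 (×2 to match 2 N2O3(g) in the target): (2)·(+83.7) = +167.4 kJ/mol
(ii) × 3 (×3 to match 3 NO2(g) in the target): (3)·(+33.2) = +99.6 kJ/mol
(iii) reversed (N2O5(g) must end up as a reactant): -11.3 kJ/mol
(iv): not needed (N2O4(g) appears nowhere else).
(v) reversed and × 3 (N2O(g) must end up as a reactant; ×3 to match 3 N2O(g) in the target): (-3)·(+82.1) = -246.3 kJ/mol
By Hess's law, ΔH° = (2)·(+83.7) + (3)·(+33.2) + (-1)·(+11.3) + (-3)·(+82.1) = 9.4 kJ/mol

ΔH° = 9.4 kJ/mol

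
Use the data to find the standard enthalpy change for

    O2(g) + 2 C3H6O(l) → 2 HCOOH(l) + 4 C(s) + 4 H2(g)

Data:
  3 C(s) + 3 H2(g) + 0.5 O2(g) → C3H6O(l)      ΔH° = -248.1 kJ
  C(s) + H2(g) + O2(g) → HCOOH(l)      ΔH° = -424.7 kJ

ΔH° = -353.2 kJ

equation 1 reversed and × 2 (C3H6O(l) must end up as a reactant; ×2 to match 2 C3H6O(l) in the target): (-2)·(-248.1) = +496.2 kJ
equation 2 × 2 (×2 to match 2 HCOOH(l) in the target): (2)·(-424.7) = -849.4 kJ
By Hess's law, ΔH° = (-2)·(-248.1) + (2)·(-424.7) = -353.2 kJ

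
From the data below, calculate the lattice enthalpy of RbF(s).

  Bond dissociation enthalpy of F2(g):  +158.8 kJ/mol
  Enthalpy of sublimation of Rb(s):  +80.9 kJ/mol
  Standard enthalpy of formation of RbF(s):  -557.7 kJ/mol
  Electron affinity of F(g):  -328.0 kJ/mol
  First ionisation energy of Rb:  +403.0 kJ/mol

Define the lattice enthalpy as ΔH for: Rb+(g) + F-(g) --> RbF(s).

ΔHf° = 1·ΔHsub + 1·(ΣIE) + 1/2·D(F2) + 1·EA + U
-557.7 = 1·(+80.9) + 1·(+403.0) + 1/2·(+158.8) + 1·(-328.0) + U
U = -557.7 − (+235.3) = -793.0 kJ/mol

U = -793.0 kJ/mol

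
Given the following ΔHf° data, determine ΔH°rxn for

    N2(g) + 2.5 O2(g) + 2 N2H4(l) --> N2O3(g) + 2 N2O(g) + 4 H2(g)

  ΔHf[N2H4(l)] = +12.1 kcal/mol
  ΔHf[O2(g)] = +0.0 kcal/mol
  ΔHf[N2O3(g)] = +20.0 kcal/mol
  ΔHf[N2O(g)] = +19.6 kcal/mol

ΔH°rxn = Σ nΔHf°(products) − Σ nΔHf°(reactants).
Products: 1·(+20.0) + 2·(+19.6) + 4·(+0.0) = +59.2
Reactants: 1·(+0.0) + 5/2·(+0.0) + 2·(+12.1) = +24.2
ΔH°rxn = (+59.2) − (+24.2) = 35.0 kcal/mol

ΔH°rxn = 35.0 kcal/mol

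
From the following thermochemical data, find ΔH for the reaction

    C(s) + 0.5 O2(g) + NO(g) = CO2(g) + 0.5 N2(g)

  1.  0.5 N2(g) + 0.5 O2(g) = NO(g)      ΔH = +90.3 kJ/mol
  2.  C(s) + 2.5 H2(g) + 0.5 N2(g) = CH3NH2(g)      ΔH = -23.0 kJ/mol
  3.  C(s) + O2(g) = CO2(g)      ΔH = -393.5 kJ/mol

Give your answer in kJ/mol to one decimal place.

eq. 1 reversed (reverse to put NO(g) on the reactant side): -90.3 kJ/mol
eq. 2: not needed (H2(g) appears nowhere else).
eq. 3 as written (CO2(g) already on the product side): -393.5 kJ/mol
By Hess's law, ΔH = (-90.3) + (-393.5) = -483.8 kJ/mol

ΔH = -483.8 kJ/mol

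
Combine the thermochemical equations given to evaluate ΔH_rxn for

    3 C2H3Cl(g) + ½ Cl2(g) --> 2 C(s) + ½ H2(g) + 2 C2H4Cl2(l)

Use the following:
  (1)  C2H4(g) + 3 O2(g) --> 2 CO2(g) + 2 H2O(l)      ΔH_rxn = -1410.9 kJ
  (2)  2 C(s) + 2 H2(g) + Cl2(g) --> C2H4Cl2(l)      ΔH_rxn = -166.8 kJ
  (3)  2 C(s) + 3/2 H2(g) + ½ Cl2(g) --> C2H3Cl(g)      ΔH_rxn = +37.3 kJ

(1): not needed (O2(g) appears nowhere else).
(2) × 2 (×2 to match 2 C2H4Cl2(l) in the target): (2)·(-166.8) = -333.6 kJ
(3) reversed and × 3 (C2H3Cl(g) must end up as a reactant; scale by 3 for the 3 C2H3Cl(g)): (-3)·(+37.3) = -111.9 kJ
ΔH_rxn = (-333.6) + (-111.9) = -445.5 kJ

ΔH_rxn = -445.5 kJ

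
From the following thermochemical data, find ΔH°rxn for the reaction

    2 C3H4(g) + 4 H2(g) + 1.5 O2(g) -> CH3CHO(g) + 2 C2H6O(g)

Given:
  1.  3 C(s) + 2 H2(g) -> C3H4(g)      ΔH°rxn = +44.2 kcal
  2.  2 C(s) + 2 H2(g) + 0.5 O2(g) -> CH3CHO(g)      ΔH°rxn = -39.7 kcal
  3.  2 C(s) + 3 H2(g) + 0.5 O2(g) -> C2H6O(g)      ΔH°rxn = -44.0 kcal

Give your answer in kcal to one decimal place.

eq. 1 reversed and × 2 (C3H4(g) must end up as a reactant; ×2 to match 2 C3H4(g) in the target): (-2)·(+44.2) = -88.4 kcal
eq. 2 as written (CH3CHO(g) already on the product side): -39.7 kcal
eq. 3 × 2 (scale by 2 for the 2 C2H6O(g)): (2)·(-44.0) = -88.0 kcal
ΔH°rxn = (-88.4) + (-39.7) + (-88.0) = -216.1 kcal

ΔH°rxn = -216.1 kcal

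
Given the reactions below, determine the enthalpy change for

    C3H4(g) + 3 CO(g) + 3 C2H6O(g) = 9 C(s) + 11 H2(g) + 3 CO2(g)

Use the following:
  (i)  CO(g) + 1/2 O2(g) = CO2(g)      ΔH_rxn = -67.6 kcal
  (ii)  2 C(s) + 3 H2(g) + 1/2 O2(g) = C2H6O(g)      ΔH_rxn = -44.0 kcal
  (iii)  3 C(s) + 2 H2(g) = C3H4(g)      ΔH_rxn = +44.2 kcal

ΔH_rxn = -115.0 kcal

(i) × 3 (×3 to match 3 CO(g) in the target): (3)·(-67.6) = -202.8 kcal
(ii) reversed and × 3 (reverse to put C2H6O(g) on the reactant side; ×3 to match 3 C2H6O(g) in the target): (-3)·(-44.0) = +132.0 kcal
(iii) reversed (C3H4(g) must end up as a reactant): -44.2 kcal
Combining the equations, ΔH_rxn = (3)·(-67.6) + (-3)·(-44.0) + (-1)·(+44.2) = -115.0 kcal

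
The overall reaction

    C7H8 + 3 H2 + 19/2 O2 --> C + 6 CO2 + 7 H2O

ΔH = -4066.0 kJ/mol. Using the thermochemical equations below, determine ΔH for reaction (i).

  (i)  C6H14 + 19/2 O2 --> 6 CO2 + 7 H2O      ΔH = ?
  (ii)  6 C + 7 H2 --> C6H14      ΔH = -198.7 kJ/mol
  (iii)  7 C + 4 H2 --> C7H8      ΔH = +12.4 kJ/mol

ΔH = -3854.9 kJ/mol

(i) as written (CO2 already on the product side): contributes x
(ii) as written: -198.7 kJ/mol
(iii) reversed (C7H8 must end up as a reactant): -12.4 kJ/mol
-4066.0 = (-198.7) + (-12.4) + x
x = (-4066.0 − (-211.1)) / (1) = -3854.9 kJ/mol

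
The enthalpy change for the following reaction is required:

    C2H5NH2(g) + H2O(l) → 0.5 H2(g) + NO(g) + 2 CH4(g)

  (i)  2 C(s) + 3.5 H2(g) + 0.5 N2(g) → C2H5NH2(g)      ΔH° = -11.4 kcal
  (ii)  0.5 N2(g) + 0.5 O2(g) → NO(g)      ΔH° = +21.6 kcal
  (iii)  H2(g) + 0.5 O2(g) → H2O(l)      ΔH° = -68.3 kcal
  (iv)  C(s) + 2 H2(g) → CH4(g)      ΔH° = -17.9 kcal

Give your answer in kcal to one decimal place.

ΔH° = 65.5 kcal

(i) reversed (C2H5NH2(g) must end up as a reactant): +11.4 kcal
(ii) as written (NO(g) already on the product side): +21.6 kcal
(iii) reversed (H2O(l) must end up as a reactant): +68.3 kcal
(iv) × 2 (scale by 2 for the 2 CH4(g)): (2)·(-17.9) = -35.8 kcal
ΔH° = (-1)·(-11.4) + (1)·(+21.6) + (-1)·(-68.3) + (2)·(-17.9) = 65.5 kcal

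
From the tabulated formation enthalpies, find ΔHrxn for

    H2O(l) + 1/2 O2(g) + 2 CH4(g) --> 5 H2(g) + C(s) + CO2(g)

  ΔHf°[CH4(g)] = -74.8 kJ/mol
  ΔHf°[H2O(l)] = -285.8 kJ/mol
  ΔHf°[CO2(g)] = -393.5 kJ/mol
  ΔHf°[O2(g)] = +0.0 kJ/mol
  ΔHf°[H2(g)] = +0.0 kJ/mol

ΔHrxn = 41.9 kJ/mol

Products: 5·(+0.0) + 1·(+0.0) + 1·(-393.5) = -393.5
Reactants: 1·(-285.8) + 1/2·(+0.0) + 2·(-74.8) = -435.4
ΔHrxn = (-393.5) − (-435.4) = 41.9 kJ/mol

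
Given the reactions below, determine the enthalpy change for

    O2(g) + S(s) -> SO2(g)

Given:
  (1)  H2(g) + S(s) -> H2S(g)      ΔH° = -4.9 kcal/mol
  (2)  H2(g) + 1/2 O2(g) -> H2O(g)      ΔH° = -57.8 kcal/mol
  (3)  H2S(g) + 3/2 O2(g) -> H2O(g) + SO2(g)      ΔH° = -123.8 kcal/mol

ΔH° = -70.9 kcal/mol

(1) as written (S(s) already on the reactant side): -4.9 kcal/mol
(2) reversed: +57.8 kcal/mol
(3) as written (SO2(g) already on the product side): -123.8 kcal/mol
By Hess's law, ΔH° = (-4.9) + (+57.8) + (-123.8) = -70.9 kcal/mol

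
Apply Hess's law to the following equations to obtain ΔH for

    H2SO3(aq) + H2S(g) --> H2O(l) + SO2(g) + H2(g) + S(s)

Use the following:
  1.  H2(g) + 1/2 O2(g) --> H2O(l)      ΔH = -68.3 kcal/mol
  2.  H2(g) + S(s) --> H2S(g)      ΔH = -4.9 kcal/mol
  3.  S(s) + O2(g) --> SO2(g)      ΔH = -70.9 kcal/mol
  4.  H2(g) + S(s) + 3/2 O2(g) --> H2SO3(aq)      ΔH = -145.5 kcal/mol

ΔH = 11.2 kcal/mol

eq. 1 as written (H2O(l) already on the product side): -68.3 kcal/mol
eq. 2 reversed (H2S(g) must end up as a reactant): +4.9 kcal/mol
eq. 3 as written (SO2(g) already on the product side): -70.9 kcal/mol
eq. 4 reversed (H2SO3(aq) must end up as a reactant): +145.5 kcal/mol
ΔH = (-68.3) + (+4.9) + (-70.9) + (+145.5) = 11.2 kcal/mol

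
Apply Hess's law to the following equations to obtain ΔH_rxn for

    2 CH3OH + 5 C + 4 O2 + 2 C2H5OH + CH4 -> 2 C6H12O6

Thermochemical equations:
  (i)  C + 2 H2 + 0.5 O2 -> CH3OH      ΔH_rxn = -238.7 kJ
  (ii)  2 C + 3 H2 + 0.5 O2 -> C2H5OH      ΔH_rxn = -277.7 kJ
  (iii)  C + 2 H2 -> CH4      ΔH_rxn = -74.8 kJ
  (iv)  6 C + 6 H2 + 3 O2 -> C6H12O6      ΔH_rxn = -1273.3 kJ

(i) reversed and × 2: (-2)·(-238.7) = +477.4 kJ
(ii) reversed and × 2: (-2)·(-277.7) = +555.4 kJ
(iii) reversed: +74.8 kJ
(iv) × 2: (2)·(-1273.3) = -2546.6 kJ
Since enthalpy is a state function, ΔH_rxn = (+477.4) + (+555.4) + (+74.8) + (-2546.6) = -1439.0 kJ

ΔH_rxn = -1439.0 kJ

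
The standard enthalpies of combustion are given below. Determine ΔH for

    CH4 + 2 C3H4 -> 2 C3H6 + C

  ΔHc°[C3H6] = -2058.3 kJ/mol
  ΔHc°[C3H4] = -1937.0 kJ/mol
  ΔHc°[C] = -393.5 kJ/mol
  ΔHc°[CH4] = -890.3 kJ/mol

With combustion enthalpies, reactants minus products:
= [1·(-890.3) + 2·(-1937.0)] − [2·(-2058.3) + 1·(-393.5)]
= -254.2 kJ/mol

ΔH = -254.2 kJ/mol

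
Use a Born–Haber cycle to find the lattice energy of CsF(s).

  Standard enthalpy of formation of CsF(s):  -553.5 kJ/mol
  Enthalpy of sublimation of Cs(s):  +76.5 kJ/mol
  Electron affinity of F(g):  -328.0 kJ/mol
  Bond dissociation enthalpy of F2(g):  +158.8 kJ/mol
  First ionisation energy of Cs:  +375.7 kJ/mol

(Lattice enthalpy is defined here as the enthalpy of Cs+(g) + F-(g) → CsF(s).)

ΔHf° = 1·ΔHsub + 1·(ΣIE) + 1/2·D(F2) + 1·EA + U
-553.5 = 1·(+76.5) + 1·(+375.7) + 1/2·(+158.8) + 1·(-328.0) + U
U = -553.5 − (+203.6) = -757.1 kJ/mol

U = -757.1 kJ/mol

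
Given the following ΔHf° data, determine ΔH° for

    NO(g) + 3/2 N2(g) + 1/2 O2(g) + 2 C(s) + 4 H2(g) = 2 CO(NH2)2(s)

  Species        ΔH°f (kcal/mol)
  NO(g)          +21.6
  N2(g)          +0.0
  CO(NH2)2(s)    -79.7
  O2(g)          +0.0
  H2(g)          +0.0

ΔH° = -181.0 kcal/mol

Products: 2·(-79.7) = -159.4
Reactants: 1·(+21.6) + 3/2·(+0.0) + 1/2·(+0.0) + 2·(+0.0) + 4·(+0.0) = +21.6
ΔH° = (-159.4) − (+21.6) = -181.0 kcal/mol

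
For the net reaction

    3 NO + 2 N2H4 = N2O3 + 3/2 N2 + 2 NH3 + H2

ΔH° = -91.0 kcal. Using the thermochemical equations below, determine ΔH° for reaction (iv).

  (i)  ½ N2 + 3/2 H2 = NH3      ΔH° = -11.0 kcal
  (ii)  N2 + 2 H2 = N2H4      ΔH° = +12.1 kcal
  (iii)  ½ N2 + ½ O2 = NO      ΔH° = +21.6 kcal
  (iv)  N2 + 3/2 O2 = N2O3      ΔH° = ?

ΔH° = 20.0 kcal

(i) × 2: (2)·(-11.0) = -22.0 kcal
(ii) reversed and × 2: (-2)·(+12.1) = -24.2 kcal
(iii) reversed and × 3: (-3)·(+21.6) = -64.8 kcal
(iv) as written: contributes x
-91.0 = (-22.0) + (-24.2) + (-64.8) + x
x = (-91.0 − (-111.0)) / (1) = 20.0 kcal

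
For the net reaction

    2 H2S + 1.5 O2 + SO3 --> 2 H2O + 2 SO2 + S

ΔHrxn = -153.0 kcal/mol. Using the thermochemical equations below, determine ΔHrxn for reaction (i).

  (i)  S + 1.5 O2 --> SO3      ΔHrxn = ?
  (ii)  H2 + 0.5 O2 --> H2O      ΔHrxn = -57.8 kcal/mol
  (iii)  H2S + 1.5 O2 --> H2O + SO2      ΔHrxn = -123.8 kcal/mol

(i) reversed: contributes −x
(ii): not needed.
(iii) × 2: (2)·(-123.8) = -247.6 kcal/mol
-153.0 = (-247.6) − x
x = (-153.0 − (-247.6)) / (-1) = -94.6 kcal/mol

ΔHrxn = -94.6 kcal/mol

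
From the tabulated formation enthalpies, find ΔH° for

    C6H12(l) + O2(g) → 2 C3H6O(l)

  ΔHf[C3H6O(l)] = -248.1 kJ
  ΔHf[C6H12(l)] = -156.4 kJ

Products: 2·(-248.1) = -496.2
Reactants: 1·(-156.4) + 1·(+0.0) = -156.4
ΔH° = (-496.2) − (-156.4) = -339.8 kJ

ΔH° = -339.8 kJ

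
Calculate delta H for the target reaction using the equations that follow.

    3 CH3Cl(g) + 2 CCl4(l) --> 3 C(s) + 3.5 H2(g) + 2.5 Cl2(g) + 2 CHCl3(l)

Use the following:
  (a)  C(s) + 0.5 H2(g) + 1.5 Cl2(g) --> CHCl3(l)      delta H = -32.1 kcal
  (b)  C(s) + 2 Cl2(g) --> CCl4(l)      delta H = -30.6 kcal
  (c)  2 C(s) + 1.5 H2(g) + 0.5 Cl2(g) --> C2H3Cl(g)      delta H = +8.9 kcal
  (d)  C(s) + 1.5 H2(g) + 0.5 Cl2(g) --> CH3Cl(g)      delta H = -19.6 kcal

(a) × 2 (scale by 2 for the 2 CHCl3(l)): (2)·(-32.1) = -64.2 kcal
(b) reversed and × 2 (reverse to put CCl4(l) on the reactant side; scale by 2 for the 2 CCl4(l)): (-2)·(-30.6) = +61.2 kcal
(c): not needed (C2H3Cl(g) appears nowhere else).
(d) reversed and × 3 (reverse to put CH3Cl(g) on the reactant side; scale by 3 for the 3 CH3Cl(g)): (-3)·(-19.6) = +58.8 kcal
Summing the manipulated equations, delta H = (2)·(-32.1) + (-2)·(-30.6) + (-3)·(-19.6) = 55.8 kcal

delta H = 55.8 kcal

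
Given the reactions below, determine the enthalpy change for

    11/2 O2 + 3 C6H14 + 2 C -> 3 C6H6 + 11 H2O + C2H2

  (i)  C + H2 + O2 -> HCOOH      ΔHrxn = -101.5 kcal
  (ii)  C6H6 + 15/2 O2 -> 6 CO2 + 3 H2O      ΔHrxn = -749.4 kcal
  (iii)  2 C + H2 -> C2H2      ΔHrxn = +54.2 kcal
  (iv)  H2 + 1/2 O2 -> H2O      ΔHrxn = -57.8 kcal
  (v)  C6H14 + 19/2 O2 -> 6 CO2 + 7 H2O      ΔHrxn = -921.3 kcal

(i): not needed.
(ii) reversed and × 3: (-3)·(-749.4) = +2248.2 kcal
(iii) as written: +54.2 kcal
(iv) reversed: +57.8 kcal
(v) × 3: (3)·(-921.3) = -2763.9 kcal
Since enthalpy is a state function, ΔHrxn = (+2248.2) + (+54.2) + (+57.8) + (-2763.9) = -403.7 kcal

ΔHrxn = -403.7 kcal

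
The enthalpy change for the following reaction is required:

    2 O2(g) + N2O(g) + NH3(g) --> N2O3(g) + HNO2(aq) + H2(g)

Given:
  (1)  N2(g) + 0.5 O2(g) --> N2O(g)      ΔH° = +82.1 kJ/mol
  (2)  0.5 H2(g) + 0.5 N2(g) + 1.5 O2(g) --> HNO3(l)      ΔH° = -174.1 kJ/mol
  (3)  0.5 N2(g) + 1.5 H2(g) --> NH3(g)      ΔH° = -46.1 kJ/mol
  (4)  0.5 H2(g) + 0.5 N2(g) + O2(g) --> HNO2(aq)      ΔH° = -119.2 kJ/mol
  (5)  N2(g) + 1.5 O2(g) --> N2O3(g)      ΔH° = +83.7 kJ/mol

(1) reversed (reverse to put N2O(g) on the reactant side): -82.1 kJ/mol
(2): not needed (HNO3(l) appears nowhere else).
(3) reversed (reverse to put NH3(g) on the reactant side): +46.1 kJ/mol
(4) as written (HNO2(aq) already on the product side): -119.2 kJ/mol
(5) as written (N2O3(g) already on the product side): +83.7 kJ/mol
ΔH° = (-82.1) + (+46.1) + (-119.2) + (+83.7) = -71.5 kJ/mol

ΔH° = -71.5 kJ/mol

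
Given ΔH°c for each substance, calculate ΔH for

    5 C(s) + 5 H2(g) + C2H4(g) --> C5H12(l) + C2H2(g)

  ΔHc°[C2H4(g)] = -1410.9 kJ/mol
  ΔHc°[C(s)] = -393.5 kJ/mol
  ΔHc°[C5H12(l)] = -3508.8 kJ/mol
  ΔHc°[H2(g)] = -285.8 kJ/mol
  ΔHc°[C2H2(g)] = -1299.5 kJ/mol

ΔH = 0.9 kJ/mol

Using ΔH = Σ nΔHc°(reactants) − Σ nΔHc°(products):
= [5·(-393.5) + 5·(-285.8) + 1·(-1410.9)] − [1·(-3508.8) + 1·(-1299.5)]
= 0.9 kJ/mol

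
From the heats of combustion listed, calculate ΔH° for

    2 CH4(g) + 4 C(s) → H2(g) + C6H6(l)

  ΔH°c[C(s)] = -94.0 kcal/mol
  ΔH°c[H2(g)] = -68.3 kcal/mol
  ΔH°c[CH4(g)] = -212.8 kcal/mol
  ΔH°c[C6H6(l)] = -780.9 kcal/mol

ΔH° = 47.6 kcal/mol

Using ΔH = Σ nΔHc°(reactants) − Σ nΔHc°(products):
= [2·(-212.8) + 4·(-94.0)] − [1·(-68.3) + 1·(-780.9)]
= 47.6 kcal/mol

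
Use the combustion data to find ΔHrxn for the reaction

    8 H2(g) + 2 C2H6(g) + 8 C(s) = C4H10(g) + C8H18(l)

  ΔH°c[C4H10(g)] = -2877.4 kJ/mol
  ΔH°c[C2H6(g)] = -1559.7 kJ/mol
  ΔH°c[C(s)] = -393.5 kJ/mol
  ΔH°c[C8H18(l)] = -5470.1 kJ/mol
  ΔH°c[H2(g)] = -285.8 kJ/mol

With combustion enthalpies, reactants minus products:
= [8·(-285.8) + 2·(-1559.7) + 8·(-393.5)] − [1·(-2877.4) + 1·(-5470.1)]
= -206.3 kJ/mol

ΔHrxn = -206.3 kJ/mol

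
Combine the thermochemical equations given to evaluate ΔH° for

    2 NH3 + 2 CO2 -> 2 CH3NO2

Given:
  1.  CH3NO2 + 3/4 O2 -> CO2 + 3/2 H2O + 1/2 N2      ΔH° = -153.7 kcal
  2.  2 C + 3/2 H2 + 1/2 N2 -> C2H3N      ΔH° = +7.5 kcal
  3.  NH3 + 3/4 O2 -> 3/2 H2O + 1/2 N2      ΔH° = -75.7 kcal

eq. 1 reversed and × 2: (-2)·(-153.7) = +307.4 kcal
eq. 2: not needed.
eq. 3 × 2: (2)·(-75.7) = -151.4 kcal
ΔH° = (-2)·(-153.7) + (2)·(-75.7) = 156.0 kcal

ΔH° = 156.0 kcal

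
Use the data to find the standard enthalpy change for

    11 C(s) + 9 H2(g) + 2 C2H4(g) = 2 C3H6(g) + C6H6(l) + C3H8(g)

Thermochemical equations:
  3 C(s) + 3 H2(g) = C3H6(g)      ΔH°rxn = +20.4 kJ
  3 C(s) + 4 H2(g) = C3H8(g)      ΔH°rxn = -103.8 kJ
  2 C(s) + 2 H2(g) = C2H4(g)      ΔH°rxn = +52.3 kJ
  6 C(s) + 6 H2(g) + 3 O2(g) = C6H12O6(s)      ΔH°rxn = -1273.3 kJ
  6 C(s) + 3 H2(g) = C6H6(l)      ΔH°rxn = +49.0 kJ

ΔH°rxn = -118.6 kJ

equation 1 × 2 (×2 to match 2 C3H6(g) in the target): (2)·(+20.4) = +40.8 kJ
equation 2 as written (C3H8(g) already on the product side): -103.8 kJ
equation 3 reversed and × 2 (C2H4(g) must end up as a reactant; scale by 2 for the 2 C2H4(g)): (-2)·(+52.3) = -104.6 kJ
equation 4: not needed (C6H12O6(s) appears nowhere else).
equation 5 as written (C6H6(l) already on the product side): +49.0 kJ
Since enthalpy is a state function, ΔH°rxn = (+40.8) + (-103.8) + (-104.6) + (+49.0) = -118.6 kJ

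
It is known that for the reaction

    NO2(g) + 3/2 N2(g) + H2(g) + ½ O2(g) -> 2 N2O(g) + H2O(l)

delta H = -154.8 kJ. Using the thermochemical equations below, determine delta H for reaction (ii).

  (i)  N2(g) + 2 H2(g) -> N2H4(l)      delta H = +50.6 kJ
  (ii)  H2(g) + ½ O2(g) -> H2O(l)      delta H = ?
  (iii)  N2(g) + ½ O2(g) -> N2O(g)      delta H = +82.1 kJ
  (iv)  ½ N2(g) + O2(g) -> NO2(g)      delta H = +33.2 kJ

(i): not needed.
(ii) as written: contributes x
(iii) × 2: (2)·(+82.1) = +164.2 kJ
(iv) reversed: -33.2 kJ
-154.8 = (+164.2) + (-33.2) + x
x = (-154.8 − (+131.0)) / (1) = -285.8 kJ

delta H = -285.8 kJ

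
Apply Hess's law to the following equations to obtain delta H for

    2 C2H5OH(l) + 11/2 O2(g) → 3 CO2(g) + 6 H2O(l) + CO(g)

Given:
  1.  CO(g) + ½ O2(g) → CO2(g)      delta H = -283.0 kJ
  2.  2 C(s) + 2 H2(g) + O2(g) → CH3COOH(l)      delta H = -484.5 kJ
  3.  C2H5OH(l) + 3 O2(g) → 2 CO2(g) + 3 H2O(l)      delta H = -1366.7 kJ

delta H = -2450.4 kJ

eq. 1 reversed (CO(g) must end up as a product): +283.0 kJ
eq. 2: not needed (C(s) appears nowhere else).
eq. 3 × 2 (×2 to match 2 C2H5OH(l) in the target): (2)·(-1366.7) = -2733.4 kJ
delta H = (+283.0) + (-2733.4) = -2450.4 kJ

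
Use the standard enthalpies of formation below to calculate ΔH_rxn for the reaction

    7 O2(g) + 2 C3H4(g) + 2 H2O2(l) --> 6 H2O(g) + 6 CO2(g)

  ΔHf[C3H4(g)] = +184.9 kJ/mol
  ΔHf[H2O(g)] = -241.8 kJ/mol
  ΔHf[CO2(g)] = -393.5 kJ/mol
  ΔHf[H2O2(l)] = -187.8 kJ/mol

Products: 6·(-241.8) + 6·(-393.5) = -3811.8
Reactants: 7·(+0.0) + 2·(+184.9) + 2·(-187.8) = -5.8
ΔH_rxn = (-3811.8) − (-5.8) = -3806.0 kJ/mol

ΔH_rxn = -3806.0 kJ/mol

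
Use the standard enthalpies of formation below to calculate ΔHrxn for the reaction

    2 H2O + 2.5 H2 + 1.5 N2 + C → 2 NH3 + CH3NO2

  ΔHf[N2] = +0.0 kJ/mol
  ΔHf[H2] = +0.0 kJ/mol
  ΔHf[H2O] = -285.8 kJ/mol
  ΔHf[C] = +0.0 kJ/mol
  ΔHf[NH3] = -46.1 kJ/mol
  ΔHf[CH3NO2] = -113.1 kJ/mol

ΔHrxn = 366.3 kJ/mol

Products: 2·(-46.1) + 1·(-113.1) = -205.3
Reactants: 2·(-285.8) + 5/2·(+0.0) + 3/2·(+0.0) + 1·(+0.0) = -571.6
ΔHrxn = (-205.3) − (-571.6) = 366.3 kJ/mol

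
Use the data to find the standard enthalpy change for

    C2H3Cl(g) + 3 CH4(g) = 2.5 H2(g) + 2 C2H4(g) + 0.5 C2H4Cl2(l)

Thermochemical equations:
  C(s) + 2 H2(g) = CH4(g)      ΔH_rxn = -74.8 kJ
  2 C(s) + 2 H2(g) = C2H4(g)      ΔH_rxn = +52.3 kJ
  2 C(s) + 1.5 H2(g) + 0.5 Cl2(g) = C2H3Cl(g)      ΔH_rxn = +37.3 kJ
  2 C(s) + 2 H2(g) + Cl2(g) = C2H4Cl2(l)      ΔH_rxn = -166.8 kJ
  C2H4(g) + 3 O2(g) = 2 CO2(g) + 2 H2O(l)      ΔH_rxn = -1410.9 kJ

equation 1 reversed and × 3 (reverse to put CH4(g) on the reactant side; scale by 3 for the 3 CH4(g)): (-3)·(-74.8) = +224.4 kJ
equation 2 × 2: (2)·(+52.3) = +104.6 kJ
equation 3 reversed (reverse to put C2H3Cl(g) on the reactant side): -37.3 kJ
equation 4 × 1/2 (×1/2 to match 1/2 C2H4Cl2(l) in the target): (1/2)·(-166.8) = -83.4 kJ
equation 5: not needed (H2O(l) appears nowhere else).
ΔH_rxn = (-3)·(-74.8) + (2)·(+52.3) + (-1)·(+37.3) + (1/2)·(-166.8) = 208.3 kJ

ΔH_rxn = 208.3 kJ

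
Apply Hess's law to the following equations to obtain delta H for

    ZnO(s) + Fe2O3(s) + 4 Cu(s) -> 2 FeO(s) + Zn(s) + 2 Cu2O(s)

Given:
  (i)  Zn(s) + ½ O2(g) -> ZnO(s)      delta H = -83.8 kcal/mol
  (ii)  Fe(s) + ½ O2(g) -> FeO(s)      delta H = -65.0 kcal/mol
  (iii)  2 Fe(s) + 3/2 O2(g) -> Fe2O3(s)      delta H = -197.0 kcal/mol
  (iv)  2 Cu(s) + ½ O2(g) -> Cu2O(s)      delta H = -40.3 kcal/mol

delta H = 70.2 kcal/mol

(i) reversed (reverse to put ZnO(s) on the reactant side): +83.8 kcal/mol
(ii) × 2 (scale by 2 for the 2 FeO(s)): (2)·(-65.0) = -130.0 kcal/mol
(iii) reversed (Fe2O3(s) must end up as a reactant): +197.0 kcal/mol
(iv) × 2 (scale by 2 for the 2 Cu2O(s)): (2)·(-40.3) = -80.6 kcal/mol
Combining the equations, delta H = (-1)·(-83.8) + (2)·(-65.0) + (-1)·(-197.0) + (2)·(-40.3) = 70.2 kcal/mol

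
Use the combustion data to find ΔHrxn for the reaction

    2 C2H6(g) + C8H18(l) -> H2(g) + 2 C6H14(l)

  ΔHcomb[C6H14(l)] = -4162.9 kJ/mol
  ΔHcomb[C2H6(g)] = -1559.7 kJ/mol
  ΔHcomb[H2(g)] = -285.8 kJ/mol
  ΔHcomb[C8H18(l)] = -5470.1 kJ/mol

Using ΔH = Σ nΔHc°(reactants) − Σ nΔHc°(products):
= [2·(-1559.7) + 1·(-5470.1)] − [1·(-285.8) + 2·(-4162.9)]
= 22.1 kJ/mol

ΔHrxn = 22.1 kJ/mol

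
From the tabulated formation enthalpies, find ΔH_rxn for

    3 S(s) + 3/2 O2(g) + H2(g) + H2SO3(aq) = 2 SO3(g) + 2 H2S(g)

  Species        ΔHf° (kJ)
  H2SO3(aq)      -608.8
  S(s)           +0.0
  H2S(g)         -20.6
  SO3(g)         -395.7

Products: 2·(-395.7) + 2·(-20.6) = -832.6
Reactants: 3·(+0.0) + 3/2·(+0.0) + 1·(+0.0) + 1·(-608.8) = -608.8
ΔH_rxn = (-832.6) − (-608.8) = -223.8 kJ

ΔH_rxn = -223.8 kJ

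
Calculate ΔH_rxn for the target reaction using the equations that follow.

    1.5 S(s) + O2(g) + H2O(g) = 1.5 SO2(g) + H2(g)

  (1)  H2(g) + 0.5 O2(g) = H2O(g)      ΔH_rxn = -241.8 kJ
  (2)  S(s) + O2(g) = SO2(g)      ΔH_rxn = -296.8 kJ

(1) reversed: +241.8 kJ
(2) × 3/2: (3/2)·(-296.8) = -445.2 kJ
ΔH_rxn = (-1)·(-241.8) + (3/2)·(-296.8) = -203.4 kJ

ΔH_rxn = -203.4 kJ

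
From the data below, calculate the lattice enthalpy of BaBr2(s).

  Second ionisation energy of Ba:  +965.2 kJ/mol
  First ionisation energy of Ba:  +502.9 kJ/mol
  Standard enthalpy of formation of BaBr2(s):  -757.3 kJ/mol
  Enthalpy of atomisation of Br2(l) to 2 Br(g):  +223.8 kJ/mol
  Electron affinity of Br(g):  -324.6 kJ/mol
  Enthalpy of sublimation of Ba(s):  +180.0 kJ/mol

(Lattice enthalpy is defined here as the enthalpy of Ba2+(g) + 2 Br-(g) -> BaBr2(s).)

U = -1980.0 kJ/mol

ΔHf° = 1·ΔHsub + 1·(ΣIE) + 1·D(Br2) + 2·EA + U
-757.3 = 1·(+180.0) + 1·(+1468.1) + 1·(+223.8) + 2·(-324.6) + U
U = -757.3 − (+1222.7) = -1980.0 kJ/mol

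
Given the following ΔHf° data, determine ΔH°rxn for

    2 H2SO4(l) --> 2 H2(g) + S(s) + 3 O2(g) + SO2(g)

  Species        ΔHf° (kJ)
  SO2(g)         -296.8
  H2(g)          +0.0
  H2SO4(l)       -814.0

Products: 2·(+0.0) + 1·(+0.0) + 3·(+0.0) + 1·(-296.8) = -296.8
Reactants: 2·(-814.0) = -1628.0
ΔH°rxn = (-296.8) − (-1628.0) = 1331.2 kJ

ΔH°rxn = 1331.2 kJ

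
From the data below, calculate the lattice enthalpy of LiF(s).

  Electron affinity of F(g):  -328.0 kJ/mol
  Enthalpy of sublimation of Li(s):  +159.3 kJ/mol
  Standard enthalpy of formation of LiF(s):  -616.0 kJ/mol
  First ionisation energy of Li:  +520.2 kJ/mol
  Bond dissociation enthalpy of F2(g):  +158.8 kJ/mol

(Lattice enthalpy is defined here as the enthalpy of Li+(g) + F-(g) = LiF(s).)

ΔHf° = 1·ΔHsub + 1·(ΣIE) + 1/2·D(F2) + 1·EA + U
-616.0 = 1·(+159.3) + 1·(+520.2) + 1/2·(+158.8) + 1·(-328.0) + U
U = -616.0 − (+430.9) = -1046.9 kJ/mol

U = -1046.9 kJ/mol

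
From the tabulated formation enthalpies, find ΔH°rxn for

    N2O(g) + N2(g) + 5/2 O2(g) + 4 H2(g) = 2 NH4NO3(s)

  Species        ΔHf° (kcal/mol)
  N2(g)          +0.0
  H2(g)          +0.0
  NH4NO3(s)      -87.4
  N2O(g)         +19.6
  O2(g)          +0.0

Products: 2·(-87.4) = -174.8
Reactants: 1·(+19.6) + 1·(+0.0) + 5/2·(+0.0) + 4·(+0.0) = +19.6
ΔH°rxn = (-174.8) − (+19.6) = -194.4 kcal/mol

ΔH°rxn = -194.4 kcal/mol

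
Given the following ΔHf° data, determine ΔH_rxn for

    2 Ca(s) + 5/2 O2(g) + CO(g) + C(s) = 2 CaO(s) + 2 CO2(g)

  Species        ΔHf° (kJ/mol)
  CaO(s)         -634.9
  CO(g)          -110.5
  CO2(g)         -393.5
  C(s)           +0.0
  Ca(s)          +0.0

Products: 2·(-634.9) + 2·(-393.5) = -2056.8
Reactants: 2·(+0.0) + 5/2·(+0.0) + 1·(-110.5) + 1·(+0.0) = -110.5
ΔH_rxn = (-2056.8) − (-110.5) = -1946.3 kJ/mol

ΔH_rxn = -1946.3 kJ/mol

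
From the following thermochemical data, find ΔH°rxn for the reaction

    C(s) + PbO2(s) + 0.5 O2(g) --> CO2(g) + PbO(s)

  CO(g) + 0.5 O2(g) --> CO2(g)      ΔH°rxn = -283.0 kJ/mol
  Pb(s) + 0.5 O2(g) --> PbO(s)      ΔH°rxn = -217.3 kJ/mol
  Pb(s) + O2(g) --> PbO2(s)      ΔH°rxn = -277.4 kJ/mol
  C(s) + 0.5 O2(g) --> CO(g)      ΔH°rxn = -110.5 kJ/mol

ΔH°rxn = -333.4 kJ/mol

equation 1 as written (CO2(g) already on the product side): -283.0 kJ/mol
equation 2 as written (PbO(s) already on the product side): -217.3 kJ/mol
equation 3 reversed (PbO2(s) must end up as a reactant): +277.4 kJ/mol
equation 4 as written (C(s) already on the reactant side): -110.5 kJ/mol
Since enthalpy is a state function, ΔH°rxn = (-283.0) + (-217.3) + (+277.4) + (-110.5) = -333.4 kJ/mol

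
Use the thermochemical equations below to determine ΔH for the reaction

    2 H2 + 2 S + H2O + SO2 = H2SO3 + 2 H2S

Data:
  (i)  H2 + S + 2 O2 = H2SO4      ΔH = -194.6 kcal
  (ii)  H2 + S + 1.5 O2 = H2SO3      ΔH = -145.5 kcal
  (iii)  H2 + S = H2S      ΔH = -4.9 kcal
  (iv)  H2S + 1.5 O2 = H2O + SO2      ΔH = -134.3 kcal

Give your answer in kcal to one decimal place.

ΔH = -16.1 kcal

(i): not needed (H2SO4 appears nowhere else).
(ii) as written (H2SO3 already on the product side): -145.5 kcal
(iii) as written: -4.9 kcal
(iv) reversed (reverse to put H2O on the reactant side): +134.3 kcal
Since enthalpy is a state function, ΔH = (-145.5) + (-4.9) + (+134.3) = -16.1 kcal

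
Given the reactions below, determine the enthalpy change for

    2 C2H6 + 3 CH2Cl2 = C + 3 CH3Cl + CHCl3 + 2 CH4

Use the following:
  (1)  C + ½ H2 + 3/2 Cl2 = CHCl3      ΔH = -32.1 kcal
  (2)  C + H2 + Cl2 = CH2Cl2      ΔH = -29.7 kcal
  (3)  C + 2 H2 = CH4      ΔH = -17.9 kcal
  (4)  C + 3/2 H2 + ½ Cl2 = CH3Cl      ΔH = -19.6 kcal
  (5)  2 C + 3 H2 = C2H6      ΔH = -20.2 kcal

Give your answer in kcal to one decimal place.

ΔH = 2.8 kcal

(1) as written: -32.1 kcal
(2) reversed and × 3: (-3)·(-29.7) = +89.1 kcal
(3) × 2: (2)·(-17.9) = -35.8 kcal
(4) × 3: (3)·(-19.6) = -58.8 kcal
(5) reversed and × 2: (-2)·(-20.2) = +40.4 kcal
ΔH = (-32.1) + (+89.1) + (-35.8) + (-58.8) + (+40.4) = 2.8 kcal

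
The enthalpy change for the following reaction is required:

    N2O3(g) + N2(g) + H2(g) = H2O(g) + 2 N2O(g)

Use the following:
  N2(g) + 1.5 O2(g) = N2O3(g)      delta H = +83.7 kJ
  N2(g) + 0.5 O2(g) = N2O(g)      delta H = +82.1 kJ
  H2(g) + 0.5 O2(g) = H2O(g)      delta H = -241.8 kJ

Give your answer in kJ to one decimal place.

delta H = -161.3 kJ

equation 1 reversed: -83.7 kJ
equation 2 × 2: (2)·(+82.1) = +164.2 kJ
equation 3 as written: -241.8 kJ
delta H = (-83.7) + (+164.2) + (-241.8) = -161.3 kJ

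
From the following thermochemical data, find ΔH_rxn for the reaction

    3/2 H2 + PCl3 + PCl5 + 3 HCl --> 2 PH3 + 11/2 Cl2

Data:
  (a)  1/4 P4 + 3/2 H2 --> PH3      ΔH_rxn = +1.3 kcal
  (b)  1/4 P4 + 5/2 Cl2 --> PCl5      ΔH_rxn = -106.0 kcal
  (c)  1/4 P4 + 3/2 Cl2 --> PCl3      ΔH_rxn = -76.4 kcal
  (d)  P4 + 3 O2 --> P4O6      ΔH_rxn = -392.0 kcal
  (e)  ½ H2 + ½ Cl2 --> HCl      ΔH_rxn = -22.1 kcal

(a) × 2: (2)·(+1.3) = +2.6 kcal
(b) reversed: +106.0 kcal
(c) reversed: +76.4 kcal
(d): not needed.
(e) reversed and × 3: (-3)·(-22.1) = +66.3 kcal
ΔH_rxn = (2)·(+1.3) + (-1)·(-106.0) + (-1)·(-76.4) + (-3)·(-22.1) = 251.3 kcal

ΔH_rxn = 251.3 kcal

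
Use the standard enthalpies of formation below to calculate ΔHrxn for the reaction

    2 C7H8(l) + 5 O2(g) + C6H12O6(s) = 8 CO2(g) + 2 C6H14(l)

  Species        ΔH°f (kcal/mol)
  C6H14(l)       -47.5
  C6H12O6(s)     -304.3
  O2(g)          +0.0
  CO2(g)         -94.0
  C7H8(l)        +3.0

ΔHrxn = -548.7 kcal/mol

Products: 8·(-94.0) + 2·(-47.5) = -847.0
Reactants: 2·(+3.0) + 5·(+0.0) + 1·(-304.3) = -298.3
ΔHrxn = (-847.0) − (-298.3) = -548.7 kcal/mol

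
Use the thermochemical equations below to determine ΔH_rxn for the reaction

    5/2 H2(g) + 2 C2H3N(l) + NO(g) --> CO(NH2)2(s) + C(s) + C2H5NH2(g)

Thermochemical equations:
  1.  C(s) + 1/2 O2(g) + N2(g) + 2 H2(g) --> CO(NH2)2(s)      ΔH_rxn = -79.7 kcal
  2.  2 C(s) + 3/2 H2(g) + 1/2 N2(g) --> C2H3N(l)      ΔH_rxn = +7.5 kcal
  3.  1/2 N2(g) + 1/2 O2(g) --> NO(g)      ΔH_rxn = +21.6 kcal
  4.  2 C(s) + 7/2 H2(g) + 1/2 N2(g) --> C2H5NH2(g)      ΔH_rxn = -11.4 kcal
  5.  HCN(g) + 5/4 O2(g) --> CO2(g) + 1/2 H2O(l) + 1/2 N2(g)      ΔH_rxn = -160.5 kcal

ΔH_rxn = -127.7 kcal

eq. 1 as written (CO(NH2)2(s) already on the product side): -79.7 kcal
eq. 2 reversed and × 2 (C2H3N(l) must end up as a reactant; ×2 to match 2 C2H3N(l) in the target): (-2)·(+7.5) = -15.0 kcal
eq. 3 reversed (reverse to put NO(g) on the reactant side): -21.6 kcal
eq. 4 as written (C2H5NH2(g) already on the product side): -11.4 kcal
eq. 5: not needed (H2O(l) appears nowhere else).
ΔH_rxn = (1)·(-79.7) + (-2)·(+7.5) + (-1)·(+21.6) + (1)·(-11.4) = -127.7 kcal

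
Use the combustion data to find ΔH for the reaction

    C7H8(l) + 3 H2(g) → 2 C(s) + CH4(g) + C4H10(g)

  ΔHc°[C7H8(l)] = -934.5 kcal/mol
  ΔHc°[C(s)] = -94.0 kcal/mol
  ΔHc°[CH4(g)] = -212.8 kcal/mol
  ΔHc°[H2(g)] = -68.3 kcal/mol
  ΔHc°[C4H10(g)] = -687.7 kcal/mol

With combustion enthalpies, reactants minus products:
= [1·(-934.5) + 3·(-68.3)] − [2·(-94.0) + 1·(-212.8) + 1·(-687.7)]
= -50.9 kcal/mol

ΔH = -50.9 kcal/mol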